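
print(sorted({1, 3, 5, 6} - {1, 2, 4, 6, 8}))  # [3, 5]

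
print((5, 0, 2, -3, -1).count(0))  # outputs 1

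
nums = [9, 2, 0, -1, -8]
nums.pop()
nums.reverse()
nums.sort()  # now [-1, 0, 2, 9]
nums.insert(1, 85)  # [-1, 85, 0, 2, 9]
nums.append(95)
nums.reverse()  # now [95, 9, 2, 0, 85, -1]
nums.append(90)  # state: [95, 9, 2, 0, 85, -1, 90]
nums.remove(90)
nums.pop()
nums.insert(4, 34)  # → [95, 9, 2, 0, 34, 85]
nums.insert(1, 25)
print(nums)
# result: [95, 25, 9, 2, 0, 34, 85]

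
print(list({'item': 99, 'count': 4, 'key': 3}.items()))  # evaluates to [('item', 99), ('count', 4), ('key', 3)]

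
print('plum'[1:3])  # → lu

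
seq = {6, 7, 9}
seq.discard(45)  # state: {6, 7, 9}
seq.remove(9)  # {6, 7}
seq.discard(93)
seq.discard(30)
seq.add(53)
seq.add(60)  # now {6, 7, 53, 60}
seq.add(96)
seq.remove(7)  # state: {6, 53, 60, 96}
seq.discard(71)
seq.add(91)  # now {6, 53, 60, 91, 96}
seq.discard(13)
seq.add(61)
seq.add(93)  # {6, 53, 60, 61, 91, 93, 96}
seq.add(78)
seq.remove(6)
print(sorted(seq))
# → [53, 60, 61, 78, 91, 93, 96]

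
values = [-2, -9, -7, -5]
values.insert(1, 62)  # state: [-2, 62, -9, -7, -5]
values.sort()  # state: [-9, -7, -5, -2, 62]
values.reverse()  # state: [62, -2, -5, -7, -9]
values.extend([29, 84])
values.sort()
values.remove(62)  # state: [-9, -7, -5, -2, 29, 84]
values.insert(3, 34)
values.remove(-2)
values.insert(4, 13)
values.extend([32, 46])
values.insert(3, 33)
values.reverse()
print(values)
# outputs [46, 32, 84, 29, 13, 34, 33, -5, -7, -9]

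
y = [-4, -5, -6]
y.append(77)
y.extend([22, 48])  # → [-4, -5, -6, 77, 22, 48]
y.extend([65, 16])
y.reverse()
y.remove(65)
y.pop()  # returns -4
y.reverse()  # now [-5, -6, 77, 22, 48, 16]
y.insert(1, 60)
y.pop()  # 16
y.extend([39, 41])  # [-5, 60, -6, 77, 22, 48, 39, 41]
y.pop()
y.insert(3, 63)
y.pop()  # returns 39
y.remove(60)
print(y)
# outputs [-5, -6, 63, 77, 22, 48]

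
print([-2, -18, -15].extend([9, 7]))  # None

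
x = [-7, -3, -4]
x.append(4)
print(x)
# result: [-7, -3, -4, 4]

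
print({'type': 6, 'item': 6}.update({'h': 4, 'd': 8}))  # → None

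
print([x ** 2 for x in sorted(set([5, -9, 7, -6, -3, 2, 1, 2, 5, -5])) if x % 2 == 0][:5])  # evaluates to [36, 4]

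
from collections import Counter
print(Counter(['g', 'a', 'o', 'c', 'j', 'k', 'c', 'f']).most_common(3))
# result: [('c', 2), ('g', 1), ('a', 1)]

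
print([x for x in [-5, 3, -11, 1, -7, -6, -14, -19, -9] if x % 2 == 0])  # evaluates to [-6, -14]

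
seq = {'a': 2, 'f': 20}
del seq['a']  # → {'f': 20}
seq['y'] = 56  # {'f': 20, 'y': 56}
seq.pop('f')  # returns 20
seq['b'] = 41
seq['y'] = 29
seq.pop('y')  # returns 29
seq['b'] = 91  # {'b': 91}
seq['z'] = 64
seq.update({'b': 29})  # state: {'b': 29, 'z': 64}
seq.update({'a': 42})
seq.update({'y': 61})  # {'b': 29, 'z': 64, 'a': 42, 'y': 61}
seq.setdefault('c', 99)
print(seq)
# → {'b': 29, 'z': 64, 'a': 42, 'y': 61, 'c': 99}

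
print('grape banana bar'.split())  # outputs ['grape', 'banana', 'bar']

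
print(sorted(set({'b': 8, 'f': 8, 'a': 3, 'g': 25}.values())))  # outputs [3, 8, 25]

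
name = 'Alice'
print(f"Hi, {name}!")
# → Hi, Alice!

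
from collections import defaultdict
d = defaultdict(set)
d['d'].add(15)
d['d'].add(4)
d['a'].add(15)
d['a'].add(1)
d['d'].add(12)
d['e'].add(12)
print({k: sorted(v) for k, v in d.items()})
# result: {'d': [4, 12, 15], 'a': [1, 15], 'e': [12]}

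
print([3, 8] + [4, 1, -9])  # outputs [3, 8, 4, 1, -9]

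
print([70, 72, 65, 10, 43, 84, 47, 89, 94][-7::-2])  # [65, 70]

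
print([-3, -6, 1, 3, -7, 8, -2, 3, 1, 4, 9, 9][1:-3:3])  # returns [-6, -7, 3]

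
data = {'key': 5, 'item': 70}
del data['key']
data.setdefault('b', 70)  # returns 70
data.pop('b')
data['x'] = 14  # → {'item': 70, 'x': 14}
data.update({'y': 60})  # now {'item': 70, 'x': 14, 'y': 60}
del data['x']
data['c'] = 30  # {'item': 70, 'y': 60, 'c': 30}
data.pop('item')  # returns 70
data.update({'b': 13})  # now {'y': 60, 'c': 30, 'b': 13}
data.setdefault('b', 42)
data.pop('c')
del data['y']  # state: {'b': 13}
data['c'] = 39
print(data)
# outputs {'b': 13, 'c': 39}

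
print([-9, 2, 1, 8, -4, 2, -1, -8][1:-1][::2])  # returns [2, 8, 2]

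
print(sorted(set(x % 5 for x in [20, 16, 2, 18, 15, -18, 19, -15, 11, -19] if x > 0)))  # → [0, 1, 2, 3, 4]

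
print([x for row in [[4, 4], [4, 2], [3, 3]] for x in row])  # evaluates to [4, 4, 4, 2, 3, 3]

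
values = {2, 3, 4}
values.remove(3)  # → {2, 4}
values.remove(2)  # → {4}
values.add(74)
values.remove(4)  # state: {74}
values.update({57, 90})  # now {57, 74, 90}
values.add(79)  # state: {57, 74, 79, 90}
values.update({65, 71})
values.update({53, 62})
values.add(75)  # {53, 57, 62, 65, 71, 74, 75, 79, 90}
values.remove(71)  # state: {53, 57, 62, 65, 74, 75, 79, 90}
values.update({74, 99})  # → {53, 57, 62, 65, 74, 75, 79, 90, 99}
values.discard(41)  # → {53, 57, 62, 65, 74, 75, 79, 90, 99}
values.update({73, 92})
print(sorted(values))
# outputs [53, 57, 62, 65, 73, 74, 75, 79, 90, 92, 99]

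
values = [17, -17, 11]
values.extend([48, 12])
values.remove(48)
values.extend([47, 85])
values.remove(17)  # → [-17, 11, 12, 47, 85]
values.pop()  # 85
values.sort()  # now [-17, 11, 12, 47]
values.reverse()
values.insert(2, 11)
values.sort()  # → [-17, 11, 11, 12, 47]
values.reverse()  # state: [47, 12, 11, 11, -17]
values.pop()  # -17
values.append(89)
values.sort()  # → [11, 11, 12, 47, 89]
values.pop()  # 89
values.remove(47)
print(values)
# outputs [11, 11, 12]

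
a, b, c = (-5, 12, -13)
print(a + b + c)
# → -6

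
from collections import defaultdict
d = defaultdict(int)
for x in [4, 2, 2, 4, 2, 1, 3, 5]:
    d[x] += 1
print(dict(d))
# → {4: 2, 2: 3, 1: 1, 3: 1, 5: 1}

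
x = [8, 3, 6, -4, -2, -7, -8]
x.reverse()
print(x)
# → [-8, -7, -2, -4, 6, 3, 8]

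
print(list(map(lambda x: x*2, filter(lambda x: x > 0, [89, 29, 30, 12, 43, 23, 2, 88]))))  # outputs [178, 58, 60, 24, 86, 46, 4, 176]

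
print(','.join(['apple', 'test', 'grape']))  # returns apple,test,grape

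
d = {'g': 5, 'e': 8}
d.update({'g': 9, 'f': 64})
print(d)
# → {'g': 9, 'e': 8, 'f': 64}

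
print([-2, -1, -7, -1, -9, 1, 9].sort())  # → None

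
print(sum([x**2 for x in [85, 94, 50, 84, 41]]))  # 27298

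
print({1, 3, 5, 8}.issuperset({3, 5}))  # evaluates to True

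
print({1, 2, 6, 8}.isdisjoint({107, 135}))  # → True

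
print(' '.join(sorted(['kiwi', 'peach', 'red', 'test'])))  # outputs kiwi peach red test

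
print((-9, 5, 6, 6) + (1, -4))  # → (-9, 5, 6, 6, 1, -4)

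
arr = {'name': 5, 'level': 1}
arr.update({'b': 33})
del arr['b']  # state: {'name': 5, 'level': 1}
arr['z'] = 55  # {'name': 5, 'level': 1, 'z': 55}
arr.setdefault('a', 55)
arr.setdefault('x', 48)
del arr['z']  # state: {'name': 5, 'level': 1, 'a': 55, 'x': 48}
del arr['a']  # {'name': 5, 'level': 1, 'x': 48}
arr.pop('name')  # 5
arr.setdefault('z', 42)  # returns 42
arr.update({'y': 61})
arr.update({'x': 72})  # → {'level': 1, 'x': 72, 'z': 42, 'y': 61}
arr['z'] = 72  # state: {'level': 1, 'x': 72, 'z': 72, 'y': 61}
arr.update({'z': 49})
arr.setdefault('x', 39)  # 72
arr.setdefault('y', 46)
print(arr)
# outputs {'level': 1, 'x': 72, 'z': 49, 'y': 61}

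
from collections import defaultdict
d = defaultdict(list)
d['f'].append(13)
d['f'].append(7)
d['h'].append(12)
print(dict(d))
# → {'f': [13, 7], 'h': [12]}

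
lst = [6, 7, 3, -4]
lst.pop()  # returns -4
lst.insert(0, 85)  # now [85, 6, 7, 3]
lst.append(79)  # [85, 6, 7, 3, 79]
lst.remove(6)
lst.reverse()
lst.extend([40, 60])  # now [79, 3, 7, 85, 40, 60]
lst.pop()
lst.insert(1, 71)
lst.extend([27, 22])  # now [79, 71, 3, 7, 85, 40, 27, 22]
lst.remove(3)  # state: [79, 71, 7, 85, 40, 27, 22]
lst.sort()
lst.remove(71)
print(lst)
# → [7, 22, 27, 40, 79, 85]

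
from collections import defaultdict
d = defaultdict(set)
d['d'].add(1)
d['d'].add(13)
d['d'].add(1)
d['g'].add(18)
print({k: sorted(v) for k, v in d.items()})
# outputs {'d': [1, 13], 'g': [18]}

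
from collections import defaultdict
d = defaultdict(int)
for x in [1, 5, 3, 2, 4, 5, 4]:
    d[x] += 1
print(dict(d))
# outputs {1: 1, 5: 2, 3: 1, 2: 1, 4: 2}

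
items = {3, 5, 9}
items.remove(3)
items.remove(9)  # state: {5}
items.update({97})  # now {5, 97}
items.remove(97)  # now {5}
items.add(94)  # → {5, 94}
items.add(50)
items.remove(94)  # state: {5, 50}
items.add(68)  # {5, 50, 68}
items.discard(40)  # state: {5, 50, 68}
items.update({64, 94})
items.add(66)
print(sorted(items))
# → [5, 50, 64, 66, 68, 94]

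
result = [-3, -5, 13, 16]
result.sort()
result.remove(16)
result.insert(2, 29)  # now [-5, -3, 29, 13]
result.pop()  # 13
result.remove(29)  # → [-5, -3]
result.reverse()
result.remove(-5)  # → [-3]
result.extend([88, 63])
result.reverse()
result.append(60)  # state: [63, 88, -3, 60]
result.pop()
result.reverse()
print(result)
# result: [-3, 88, 63]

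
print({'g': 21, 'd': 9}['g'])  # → 21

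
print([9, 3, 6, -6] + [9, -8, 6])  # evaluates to [9, 3, 6, -6, 9, -8, 6]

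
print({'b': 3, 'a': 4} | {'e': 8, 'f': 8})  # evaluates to {'b': 3, 'a': 4, 'e': 8, 'f': 8}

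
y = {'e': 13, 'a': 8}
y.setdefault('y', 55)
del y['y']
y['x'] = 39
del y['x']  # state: {'e': 13, 'a': 8}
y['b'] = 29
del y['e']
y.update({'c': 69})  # {'a': 8, 'b': 29, 'c': 69}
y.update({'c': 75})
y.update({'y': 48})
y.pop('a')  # 8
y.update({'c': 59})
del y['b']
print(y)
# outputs {'c': 59, 'y': 48}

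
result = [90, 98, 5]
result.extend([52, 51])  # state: [90, 98, 5, 52, 51]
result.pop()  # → 51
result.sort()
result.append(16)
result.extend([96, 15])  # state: [5, 52, 90, 98, 16, 96, 15]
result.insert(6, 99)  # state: [5, 52, 90, 98, 16, 96, 99, 15]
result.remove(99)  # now [5, 52, 90, 98, 16, 96, 15]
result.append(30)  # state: [5, 52, 90, 98, 16, 96, 15, 30]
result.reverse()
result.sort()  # [5, 15, 16, 30, 52, 90, 96, 98]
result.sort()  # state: [5, 15, 16, 30, 52, 90, 96, 98]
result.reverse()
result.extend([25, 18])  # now [98, 96, 90, 52, 30, 16, 15, 5, 25, 18]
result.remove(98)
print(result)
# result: [96, 90, 52, 30, 16, 15, 5, 25, 18]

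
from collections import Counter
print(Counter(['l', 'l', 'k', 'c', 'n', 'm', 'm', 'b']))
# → Counter({'l': 2, 'm': 2, 'k': 1, 'c': 1, 'n': 1, 'b': 1})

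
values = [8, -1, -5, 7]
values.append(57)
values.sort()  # [-5, -1, 7, 8, 57]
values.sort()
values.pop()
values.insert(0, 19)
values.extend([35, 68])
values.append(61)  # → [19, -5, -1, 7, 8, 35, 68, 61]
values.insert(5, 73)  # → [19, -5, -1, 7, 8, 73, 35, 68, 61]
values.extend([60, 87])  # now [19, -5, -1, 7, 8, 73, 35, 68, 61, 60, 87]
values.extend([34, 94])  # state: [19, -5, -1, 7, 8, 73, 35, 68, 61, 60, 87, 34, 94]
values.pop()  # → 94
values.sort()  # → [-5, -1, 7, 8, 19, 34, 35, 60, 61, 68, 73, 87]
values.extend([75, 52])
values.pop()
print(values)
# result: [-5, -1, 7, 8, 19, 34, 35, 60, 61, 68, 73, 87, 75]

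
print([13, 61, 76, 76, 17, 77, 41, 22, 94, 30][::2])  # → [13, 76, 17, 41, 94]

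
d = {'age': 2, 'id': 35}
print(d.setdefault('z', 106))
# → 106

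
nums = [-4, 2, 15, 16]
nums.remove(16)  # [-4, 2, 15]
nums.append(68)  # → [-4, 2, 15, 68]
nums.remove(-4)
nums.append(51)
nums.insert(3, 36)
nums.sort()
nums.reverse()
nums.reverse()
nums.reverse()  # [68, 51, 36, 15, 2]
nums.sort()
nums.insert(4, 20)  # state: [2, 15, 36, 51, 20, 68]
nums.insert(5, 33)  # [2, 15, 36, 51, 20, 33, 68]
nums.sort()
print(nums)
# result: [2, 15, 20, 33, 36, 51, 68]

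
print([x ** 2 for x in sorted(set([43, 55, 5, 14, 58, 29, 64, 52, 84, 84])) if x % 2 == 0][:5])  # [196, 2704, 3364, 4096, 7056]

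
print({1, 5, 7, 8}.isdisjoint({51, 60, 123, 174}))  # True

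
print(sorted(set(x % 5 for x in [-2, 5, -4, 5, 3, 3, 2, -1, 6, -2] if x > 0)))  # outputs [0, 1, 2, 3]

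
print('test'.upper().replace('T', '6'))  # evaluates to 6ES6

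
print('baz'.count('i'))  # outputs 0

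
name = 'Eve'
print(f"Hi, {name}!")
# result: Hi, Eve!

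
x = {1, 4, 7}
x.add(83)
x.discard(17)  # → {1, 4, 7, 83}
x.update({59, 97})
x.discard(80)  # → {1, 4, 7, 59, 83, 97}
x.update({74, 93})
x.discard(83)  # {1, 4, 7, 59, 74, 93, 97}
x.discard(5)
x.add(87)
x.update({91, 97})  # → {1, 4, 7, 59, 74, 87, 91, 93, 97}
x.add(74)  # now {1, 4, 7, 59, 74, 87, 91, 93, 97}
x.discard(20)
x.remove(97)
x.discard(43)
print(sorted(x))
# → [1, 4, 7, 59, 74, 87, 91, 93]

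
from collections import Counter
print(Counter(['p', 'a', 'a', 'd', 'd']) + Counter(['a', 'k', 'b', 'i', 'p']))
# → Counter({'a': 3, 'p': 2, 'd': 2, 'k': 1, 'b': 1, 'i': 1})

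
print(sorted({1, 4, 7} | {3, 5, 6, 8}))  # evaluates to [1, 3, 4, 5, 6, 7, 8]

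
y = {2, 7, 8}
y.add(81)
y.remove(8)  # {2, 7, 81}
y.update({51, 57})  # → {2, 7, 51, 57, 81}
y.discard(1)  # {2, 7, 51, 57, 81}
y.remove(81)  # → {2, 7, 51, 57}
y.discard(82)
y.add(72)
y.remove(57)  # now {2, 7, 51, 72}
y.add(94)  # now {2, 7, 51, 72, 94}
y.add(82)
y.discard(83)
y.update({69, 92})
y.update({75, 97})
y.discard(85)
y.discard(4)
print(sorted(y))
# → [2, 7, 51, 69, 72, 75, 82, 92, 94, 97]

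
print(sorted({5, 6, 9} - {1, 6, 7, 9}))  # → [5]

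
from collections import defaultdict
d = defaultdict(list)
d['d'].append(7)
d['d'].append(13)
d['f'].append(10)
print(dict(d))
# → {'d': [7, 13], 'f': [10]}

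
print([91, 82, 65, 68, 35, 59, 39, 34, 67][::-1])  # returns [67, 34, 39, 59, 35, 68, 65, 82, 91]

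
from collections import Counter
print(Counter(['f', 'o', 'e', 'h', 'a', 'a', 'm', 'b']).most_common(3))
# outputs [('a', 2), ('f', 1), ('o', 1)]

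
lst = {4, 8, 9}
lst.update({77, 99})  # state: {4, 8, 9, 77, 99}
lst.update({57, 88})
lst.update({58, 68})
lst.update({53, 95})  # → {4, 8, 9, 53, 57, 58, 68, 77, 88, 95, 99}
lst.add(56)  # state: {4, 8, 9, 53, 56, 57, 58, 68, 77, 88, 95, 99}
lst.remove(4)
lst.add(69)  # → {8, 9, 53, 56, 57, 58, 68, 69, 77, 88, 95, 99}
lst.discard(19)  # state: {8, 9, 53, 56, 57, 58, 68, 69, 77, 88, 95, 99}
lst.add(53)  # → {8, 9, 53, 56, 57, 58, 68, 69, 77, 88, 95, 99}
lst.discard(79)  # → {8, 9, 53, 56, 57, 58, 68, 69, 77, 88, 95, 99}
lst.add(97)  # {8, 9, 53, 56, 57, 58, 68, 69, 77, 88, 95, 97, 99}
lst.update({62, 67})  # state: {8, 9, 53, 56, 57, 58, 62, 67, 68, 69, 77, 88, 95, 97, 99}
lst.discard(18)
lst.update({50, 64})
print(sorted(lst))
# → [8, 9, 50, 53, 56, 57, 58, 62, 64, 67, 68, 69, 77, 88, 95, 97, 99]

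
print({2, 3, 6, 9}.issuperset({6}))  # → True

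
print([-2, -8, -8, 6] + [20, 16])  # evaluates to [-2, -8, -8, 6, 20, 16]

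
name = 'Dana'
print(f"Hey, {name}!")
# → Hey, Dana!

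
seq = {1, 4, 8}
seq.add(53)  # {1, 4, 8, 53}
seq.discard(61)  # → {1, 4, 8, 53}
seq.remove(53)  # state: {1, 4, 8}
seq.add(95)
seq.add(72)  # {1, 4, 8, 72, 95}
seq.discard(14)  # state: {1, 4, 8, 72, 95}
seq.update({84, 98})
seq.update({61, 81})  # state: {1, 4, 8, 61, 72, 81, 84, 95, 98}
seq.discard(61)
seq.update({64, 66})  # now {1, 4, 8, 64, 66, 72, 81, 84, 95, 98}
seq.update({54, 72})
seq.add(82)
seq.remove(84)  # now {1, 4, 8, 54, 64, 66, 72, 81, 82, 95, 98}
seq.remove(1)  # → {4, 8, 54, 64, 66, 72, 81, 82, 95, 98}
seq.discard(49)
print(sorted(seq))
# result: [4, 8, 54, 64, 66, 72, 81, 82, 95, 98]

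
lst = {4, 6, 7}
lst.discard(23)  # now {4, 6, 7}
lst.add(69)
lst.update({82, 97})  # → {4, 6, 7, 69, 82, 97}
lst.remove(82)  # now {4, 6, 7, 69, 97}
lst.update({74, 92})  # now {4, 6, 7, 69, 74, 92, 97}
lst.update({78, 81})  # {4, 6, 7, 69, 74, 78, 81, 92, 97}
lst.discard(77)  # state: {4, 6, 7, 69, 74, 78, 81, 92, 97}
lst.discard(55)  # {4, 6, 7, 69, 74, 78, 81, 92, 97}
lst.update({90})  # {4, 6, 7, 69, 74, 78, 81, 90, 92, 97}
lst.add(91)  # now {4, 6, 7, 69, 74, 78, 81, 90, 91, 92, 97}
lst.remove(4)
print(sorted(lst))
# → [6, 7, 69, 74, 78, 81, 90, 91, 92, 97]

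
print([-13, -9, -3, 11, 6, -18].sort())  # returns None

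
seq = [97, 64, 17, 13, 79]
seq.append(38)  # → [97, 64, 17, 13, 79, 38]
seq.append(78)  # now [97, 64, 17, 13, 79, 38, 78]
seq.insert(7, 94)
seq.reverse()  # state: [94, 78, 38, 79, 13, 17, 64, 97]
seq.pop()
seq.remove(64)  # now [94, 78, 38, 79, 13, 17]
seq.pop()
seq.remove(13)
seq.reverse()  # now [79, 38, 78, 94]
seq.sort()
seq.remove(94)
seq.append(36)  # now [38, 78, 79, 36]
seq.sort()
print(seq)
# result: [36, 38, 78, 79]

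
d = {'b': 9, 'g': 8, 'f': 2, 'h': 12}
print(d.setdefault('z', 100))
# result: 100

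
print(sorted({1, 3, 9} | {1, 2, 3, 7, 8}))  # [1, 2, 3, 7, 8, 9]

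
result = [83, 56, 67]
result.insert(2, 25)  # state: [83, 56, 25, 67]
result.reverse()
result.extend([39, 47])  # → [67, 25, 56, 83, 39, 47]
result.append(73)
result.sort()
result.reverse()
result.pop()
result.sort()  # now [39, 47, 56, 67, 73, 83]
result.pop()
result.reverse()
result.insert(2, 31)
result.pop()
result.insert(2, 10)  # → [73, 67, 10, 31, 56, 47]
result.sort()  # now [10, 31, 47, 56, 67, 73]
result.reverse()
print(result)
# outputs [73, 67, 56, 47, 31, 10]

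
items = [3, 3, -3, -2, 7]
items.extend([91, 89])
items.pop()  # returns 89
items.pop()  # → 91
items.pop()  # 7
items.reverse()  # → [-2, -3, 3, 3]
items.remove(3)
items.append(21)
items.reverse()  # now [21, 3, -3, -2]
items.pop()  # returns -2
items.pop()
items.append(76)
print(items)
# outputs [21, 3, 76]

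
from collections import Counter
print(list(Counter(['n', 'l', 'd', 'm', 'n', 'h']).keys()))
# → ['n', 'l', 'd', 'm', 'h']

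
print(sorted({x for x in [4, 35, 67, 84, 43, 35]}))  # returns [4, 35, 43, 67, 84]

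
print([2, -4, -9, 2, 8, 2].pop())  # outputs 2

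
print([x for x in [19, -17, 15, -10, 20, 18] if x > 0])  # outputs [19, 15, 20, 18]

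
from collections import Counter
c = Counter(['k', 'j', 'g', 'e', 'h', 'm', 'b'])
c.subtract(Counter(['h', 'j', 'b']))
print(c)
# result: Counter({'k': 1, 'g': 1, 'e': 1, 'm': 1, 'j': 0, 'h': 0, 'b': 0})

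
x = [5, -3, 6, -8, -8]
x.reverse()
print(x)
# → [-8, -8, 6, -3, 5]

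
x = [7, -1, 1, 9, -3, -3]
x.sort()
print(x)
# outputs [-3, -3, -1, 1, 7, 9]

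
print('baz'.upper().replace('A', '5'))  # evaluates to B5Z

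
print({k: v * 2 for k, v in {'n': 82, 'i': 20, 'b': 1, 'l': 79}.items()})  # {'n': 164, 'i': 40, 'b': 2, 'l': 158}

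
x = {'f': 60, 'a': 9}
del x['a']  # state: {'f': 60}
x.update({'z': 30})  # {'f': 60, 'z': 30}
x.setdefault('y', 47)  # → 47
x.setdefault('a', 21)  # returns 21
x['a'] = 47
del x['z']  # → {'f': 60, 'y': 47, 'a': 47}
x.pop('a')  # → 47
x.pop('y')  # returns 47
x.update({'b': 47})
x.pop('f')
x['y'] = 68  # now {'b': 47, 'y': 68}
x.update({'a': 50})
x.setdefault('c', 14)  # 14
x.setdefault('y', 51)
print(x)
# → {'b': 47, 'y': 68, 'a': 50, 'c': 14}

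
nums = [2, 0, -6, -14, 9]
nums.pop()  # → 9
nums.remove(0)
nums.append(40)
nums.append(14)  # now [2, -6, -14, 40, 14]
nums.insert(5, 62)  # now [2, -6, -14, 40, 14, 62]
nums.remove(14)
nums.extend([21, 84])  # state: [2, -6, -14, 40, 62, 21, 84]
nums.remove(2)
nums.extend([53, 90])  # [-6, -14, 40, 62, 21, 84, 53, 90]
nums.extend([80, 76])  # [-6, -14, 40, 62, 21, 84, 53, 90, 80, 76]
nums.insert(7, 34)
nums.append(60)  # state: [-6, -14, 40, 62, 21, 84, 53, 34, 90, 80, 76, 60]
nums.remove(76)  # [-6, -14, 40, 62, 21, 84, 53, 34, 90, 80, 60]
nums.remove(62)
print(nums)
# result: [-6, -14, 40, 21, 84, 53, 34, 90, 80, 60]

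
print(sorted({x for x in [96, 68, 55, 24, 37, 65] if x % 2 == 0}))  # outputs [24, 68, 96]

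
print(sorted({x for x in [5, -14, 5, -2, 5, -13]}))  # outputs [-14, -13, -2, 5]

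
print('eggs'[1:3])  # gg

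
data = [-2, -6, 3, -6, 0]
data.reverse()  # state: [0, -6, 3, -6, -2]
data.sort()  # [-6, -6, -2, 0, 3]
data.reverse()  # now [3, 0, -2, -6, -6]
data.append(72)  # [3, 0, -2, -6, -6, 72]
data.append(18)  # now [3, 0, -2, -6, -6, 72, 18]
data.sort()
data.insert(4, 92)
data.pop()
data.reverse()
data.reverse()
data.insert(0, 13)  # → [13, -6, -6, -2, 0, 92, 3, 18]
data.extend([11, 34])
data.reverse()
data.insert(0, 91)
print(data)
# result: [91, 34, 11, 18, 3, 92, 0, -2, -6, -6, 13]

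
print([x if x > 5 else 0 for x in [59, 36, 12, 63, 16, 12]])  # [59, 36, 12, 63, 16, 12]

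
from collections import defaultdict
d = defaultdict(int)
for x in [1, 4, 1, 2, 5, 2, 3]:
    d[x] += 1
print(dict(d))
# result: {1: 2, 4: 1, 2: 2, 5: 1, 3: 1}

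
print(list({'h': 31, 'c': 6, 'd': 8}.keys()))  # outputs ['h', 'c', 'd']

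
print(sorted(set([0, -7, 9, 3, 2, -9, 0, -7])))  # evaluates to [-9, -7, 0, 2, 3, 9]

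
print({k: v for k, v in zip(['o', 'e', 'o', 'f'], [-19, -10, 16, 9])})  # {'o': 16, 'e': -10, 'f': 9}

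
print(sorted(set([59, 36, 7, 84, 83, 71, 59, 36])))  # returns [7, 36, 59, 71, 83, 84]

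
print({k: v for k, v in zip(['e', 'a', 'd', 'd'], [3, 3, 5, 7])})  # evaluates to {'e': 3, 'a': 3, 'd': 7}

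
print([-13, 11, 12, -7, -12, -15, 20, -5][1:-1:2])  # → [11, -7, -15]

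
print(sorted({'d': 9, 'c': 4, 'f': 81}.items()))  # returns [('c', 4), ('d', 9), ('f', 81)]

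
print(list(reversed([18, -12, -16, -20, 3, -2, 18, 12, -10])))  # [-10, 12, 18, -2, 3, -20, -16, -12, 18]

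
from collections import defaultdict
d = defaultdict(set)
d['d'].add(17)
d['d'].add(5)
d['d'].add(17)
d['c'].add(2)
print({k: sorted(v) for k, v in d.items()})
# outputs {'d': [5, 17], 'c': [2]}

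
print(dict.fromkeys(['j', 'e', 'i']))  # {'j': None, 'e': None, 'i': None}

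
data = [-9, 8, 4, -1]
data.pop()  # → -1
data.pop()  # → 4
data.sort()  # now [-9, 8]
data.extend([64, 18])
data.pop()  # 18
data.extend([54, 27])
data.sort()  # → [-9, 8, 27, 54, 64]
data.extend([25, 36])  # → [-9, 8, 27, 54, 64, 25, 36]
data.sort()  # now [-9, 8, 25, 27, 36, 54, 64]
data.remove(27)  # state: [-9, 8, 25, 36, 54, 64]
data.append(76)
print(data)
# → [-9, 8, 25, 36, 54, 64, 76]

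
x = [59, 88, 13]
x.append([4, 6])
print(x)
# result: [59, 88, 13, [4, 6]]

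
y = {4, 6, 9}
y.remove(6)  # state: {4, 9}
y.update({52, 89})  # {4, 9, 52, 89}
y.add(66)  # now {4, 9, 52, 66, 89}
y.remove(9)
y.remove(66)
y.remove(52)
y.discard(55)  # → {4, 89}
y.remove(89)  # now {4}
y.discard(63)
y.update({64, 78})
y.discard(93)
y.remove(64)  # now {4, 78}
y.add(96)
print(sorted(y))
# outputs [4, 78, 96]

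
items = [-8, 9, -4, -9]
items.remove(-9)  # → [-8, 9, -4]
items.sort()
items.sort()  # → [-8, -4, 9]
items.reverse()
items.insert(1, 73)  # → [9, 73, -4, -8]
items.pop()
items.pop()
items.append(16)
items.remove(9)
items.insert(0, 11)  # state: [11, 73, 16]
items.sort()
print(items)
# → [11, 16, 73]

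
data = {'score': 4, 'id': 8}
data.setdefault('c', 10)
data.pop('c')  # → 10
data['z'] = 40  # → {'score': 4, 'id': 8, 'z': 40}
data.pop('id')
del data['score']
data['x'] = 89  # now {'z': 40, 'x': 89}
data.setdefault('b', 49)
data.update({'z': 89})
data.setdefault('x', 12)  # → 89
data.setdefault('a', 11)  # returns 11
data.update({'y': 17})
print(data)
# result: {'z': 89, 'x': 89, 'b': 49, 'a': 11, 'y': 17}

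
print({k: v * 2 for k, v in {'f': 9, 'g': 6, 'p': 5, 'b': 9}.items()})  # {'f': 18, 'g': 12, 'p': 10, 'b': 18}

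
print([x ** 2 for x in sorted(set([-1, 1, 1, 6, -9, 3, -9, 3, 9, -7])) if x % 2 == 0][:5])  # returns [36]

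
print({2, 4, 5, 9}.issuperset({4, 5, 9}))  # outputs True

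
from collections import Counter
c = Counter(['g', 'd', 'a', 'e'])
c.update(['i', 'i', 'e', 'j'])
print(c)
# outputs Counter({'e': 2, 'i': 2, 'g': 1, 'd': 1, 'a': 1, 'j': 1})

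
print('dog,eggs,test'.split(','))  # ['dog', 'eggs', 'test']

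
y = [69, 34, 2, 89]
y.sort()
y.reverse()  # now [89, 69, 34, 2]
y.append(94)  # [89, 69, 34, 2, 94]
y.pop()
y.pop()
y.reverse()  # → [34, 69, 89]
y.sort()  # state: [34, 69, 89]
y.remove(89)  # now [34, 69]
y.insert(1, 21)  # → [34, 21, 69]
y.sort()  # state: [21, 34, 69]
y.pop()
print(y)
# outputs [21, 34]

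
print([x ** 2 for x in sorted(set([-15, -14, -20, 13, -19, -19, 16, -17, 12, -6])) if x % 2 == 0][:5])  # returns [400, 196, 36, 144, 256]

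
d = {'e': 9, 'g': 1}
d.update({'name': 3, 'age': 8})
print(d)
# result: {'e': 9, 'g': 1, 'name': 3, 'age': 8}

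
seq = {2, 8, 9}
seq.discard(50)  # {2, 8, 9}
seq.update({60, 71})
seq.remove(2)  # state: {8, 9, 60, 71}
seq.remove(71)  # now {8, 9, 60}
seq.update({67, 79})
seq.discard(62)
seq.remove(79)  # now {8, 9, 60, 67}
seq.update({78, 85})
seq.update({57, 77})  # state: {8, 9, 57, 60, 67, 77, 78, 85}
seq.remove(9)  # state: {8, 57, 60, 67, 77, 78, 85}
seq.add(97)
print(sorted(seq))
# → [8, 57, 60, 67, 77, 78, 85, 97]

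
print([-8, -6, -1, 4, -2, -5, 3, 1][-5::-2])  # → [4, -6]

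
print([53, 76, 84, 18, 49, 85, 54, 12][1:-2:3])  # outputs [76, 49]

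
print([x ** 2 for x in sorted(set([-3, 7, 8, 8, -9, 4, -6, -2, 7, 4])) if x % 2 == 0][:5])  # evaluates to [36, 4, 16, 64]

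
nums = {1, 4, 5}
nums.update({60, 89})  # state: {1, 4, 5, 60, 89}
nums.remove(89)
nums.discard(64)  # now {1, 4, 5, 60}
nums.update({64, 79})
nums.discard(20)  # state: {1, 4, 5, 60, 64, 79}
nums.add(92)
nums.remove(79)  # {1, 4, 5, 60, 64, 92}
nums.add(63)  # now {1, 4, 5, 60, 63, 64, 92}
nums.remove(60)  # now {1, 4, 5, 63, 64, 92}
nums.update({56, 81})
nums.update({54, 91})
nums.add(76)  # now {1, 4, 5, 54, 56, 63, 64, 76, 81, 91, 92}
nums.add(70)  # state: {1, 4, 5, 54, 56, 63, 64, 70, 76, 81, 91, 92}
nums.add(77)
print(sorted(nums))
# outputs [1, 4, 5, 54, 56, 63, 64, 70, 76, 77, 81, 91, 92]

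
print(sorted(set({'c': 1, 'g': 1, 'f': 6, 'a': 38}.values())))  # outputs [1, 6, 38]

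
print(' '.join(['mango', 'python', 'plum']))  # mango python plum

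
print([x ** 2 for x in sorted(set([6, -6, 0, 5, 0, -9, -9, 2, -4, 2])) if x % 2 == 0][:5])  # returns [36, 16, 0, 4, 36]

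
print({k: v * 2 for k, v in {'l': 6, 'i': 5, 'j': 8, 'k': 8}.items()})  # {'l': 12, 'i': 10, 'j': 16, 'k': 16}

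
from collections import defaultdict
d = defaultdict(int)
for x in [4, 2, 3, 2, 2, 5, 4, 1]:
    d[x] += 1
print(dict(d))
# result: {4: 2, 2: 3, 3: 1, 5: 1, 1: 1}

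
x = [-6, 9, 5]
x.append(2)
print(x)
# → [-6, 9, 5, 2]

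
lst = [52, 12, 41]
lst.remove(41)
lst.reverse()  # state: [12, 52]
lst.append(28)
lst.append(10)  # [12, 52, 28, 10]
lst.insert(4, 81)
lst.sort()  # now [10, 12, 28, 52, 81]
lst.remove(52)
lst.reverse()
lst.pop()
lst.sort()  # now [12, 28, 81]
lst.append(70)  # [12, 28, 81, 70]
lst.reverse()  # [70, 81, 28, 12]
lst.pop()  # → 12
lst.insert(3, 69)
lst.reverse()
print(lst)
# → [69, 28, 81, 70]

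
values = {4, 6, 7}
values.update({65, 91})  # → {4, 6, 7, 65, 91}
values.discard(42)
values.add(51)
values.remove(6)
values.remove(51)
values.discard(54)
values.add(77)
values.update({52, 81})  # {4, 7, 52, 65, 77, 81, 91}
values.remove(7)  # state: {4, 52, 65, 77, 81, 91}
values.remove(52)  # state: {4, 65, 77, 81, 91}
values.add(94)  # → {4, 65, 77, 81, 91, 94}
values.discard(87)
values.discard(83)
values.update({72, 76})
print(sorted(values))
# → [4, 65, 72, 76, 77, 81, 91, 94]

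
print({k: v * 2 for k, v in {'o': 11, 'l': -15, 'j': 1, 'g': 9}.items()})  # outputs {'o': 22, 'l': -30, 'j': 2, 'g': 18}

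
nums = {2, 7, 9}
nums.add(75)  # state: {2, 7, 9, 75}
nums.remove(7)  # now {2, 9, 75}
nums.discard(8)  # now {2, 9, 75}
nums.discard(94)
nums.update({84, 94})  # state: {2, 9, 75, 84, 94}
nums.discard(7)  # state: {2, 9, 75, 84, 94}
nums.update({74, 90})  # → {2, 9, 74, 75, 84, 90, 94}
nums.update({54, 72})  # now {2, 9, 54, 72, 74, 75, 84, 90, 94}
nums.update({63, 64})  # {2, 9, 54, 63, 64, 72, 74, 75, 84, 90, 94}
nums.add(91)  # {2, 9, 54, 63, 64, 72, 74, 75, 84, 90, 91, 94}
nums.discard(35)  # {2, 9, 54, 63, 64, 72, 74, 75, 84, 90, 91, 94}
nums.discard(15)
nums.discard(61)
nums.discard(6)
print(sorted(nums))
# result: [2, 9, 54, 63, 64, 72, 74, 75, 84, 90, 91, 94]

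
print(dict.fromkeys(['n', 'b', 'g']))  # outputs {'n': None, 'b': None, 'g': None}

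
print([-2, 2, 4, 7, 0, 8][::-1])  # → [8, 0, 7, 4, 2, -2]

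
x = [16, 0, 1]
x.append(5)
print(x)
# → [16, 0, 1, 5]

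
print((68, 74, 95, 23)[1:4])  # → (74, 95, 23)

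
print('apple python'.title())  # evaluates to Apple Python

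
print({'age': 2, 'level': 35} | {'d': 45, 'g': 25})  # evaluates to {'age': 2, 'level': 35, 'd': 45, 'g': 25}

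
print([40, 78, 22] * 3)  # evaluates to [40, 78, 22, 40, 78, 22, 40, 78, 22]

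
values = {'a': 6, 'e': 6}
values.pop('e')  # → 6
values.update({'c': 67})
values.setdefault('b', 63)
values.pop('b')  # 63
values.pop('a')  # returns 6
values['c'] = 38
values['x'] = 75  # {'c': 38, 'x': 75}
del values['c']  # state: {'x': 75}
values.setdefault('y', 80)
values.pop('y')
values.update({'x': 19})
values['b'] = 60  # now {'x': 19, 'b': 60}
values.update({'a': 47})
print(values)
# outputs {'x': 19, 'b': 60, 'a': 47}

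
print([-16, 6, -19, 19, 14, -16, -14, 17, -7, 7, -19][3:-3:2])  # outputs [19, -16, 17]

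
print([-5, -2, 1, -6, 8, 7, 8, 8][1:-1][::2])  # [-2, -6, 7]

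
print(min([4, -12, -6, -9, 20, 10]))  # -12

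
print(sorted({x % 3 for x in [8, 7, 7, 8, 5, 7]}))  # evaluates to [1, 2]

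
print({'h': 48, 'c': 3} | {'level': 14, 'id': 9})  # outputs {'h': 48, 'c': 3, 'level': 14, 'id': 9}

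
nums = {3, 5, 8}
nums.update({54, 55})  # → {3, 5, 8, 54, 55}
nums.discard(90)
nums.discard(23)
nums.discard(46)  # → {3, 5, 8, 54, 55}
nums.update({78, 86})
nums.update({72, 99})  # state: {3, 5, 8, 54, 55, 72, 78, 86, 99}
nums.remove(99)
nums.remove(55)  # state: {3, 5, 8, 54, 72, 78, 86}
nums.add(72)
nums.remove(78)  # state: {3, 5, 8, 54, 72, 86}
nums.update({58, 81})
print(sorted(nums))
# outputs [3, 5, 8, 54, 58, 72, 81, 86]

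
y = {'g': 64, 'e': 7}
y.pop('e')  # 7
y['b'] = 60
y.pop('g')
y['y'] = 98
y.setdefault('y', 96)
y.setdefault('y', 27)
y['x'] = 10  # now {'b': 60, 'y': 98, 'x': 10}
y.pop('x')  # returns 10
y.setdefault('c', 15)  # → 15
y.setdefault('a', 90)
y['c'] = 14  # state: {'b': 60, 'y': 98, 'c': 14, 'a': 90}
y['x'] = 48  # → {'b': 60, 'y': 98, 'c': 14, 'a': 90, 'x': 48}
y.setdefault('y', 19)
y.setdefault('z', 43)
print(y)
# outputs {'b': 60, 'y': 98, 'c': 14, 'a': 90, 'x': 48, 'z': 43}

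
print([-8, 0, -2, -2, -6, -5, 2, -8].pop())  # -8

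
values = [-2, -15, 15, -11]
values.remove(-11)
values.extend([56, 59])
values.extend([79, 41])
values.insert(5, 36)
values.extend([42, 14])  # [-2, -15, 15, 56, 59, 36, 79, 41, 42, 14]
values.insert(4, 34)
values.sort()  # [-15, -2, 14, 15, 34, 36, 41, 42, 56, 59, 79]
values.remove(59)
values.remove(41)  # [-15, -2, 14, 15, 34, 36, 42, 56, 79]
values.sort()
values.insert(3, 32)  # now [-15, -2, 14, 32, 15, 34, 36, 42, 56, 79]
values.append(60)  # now [-15, -2, 14, 32, 15, 34, 36, 42, 56, 79, 60]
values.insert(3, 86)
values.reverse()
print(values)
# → [60, 79, 56, 42, 36, 34, 15, 32, 86, 14, -2, -15]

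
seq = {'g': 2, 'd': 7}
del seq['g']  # {'d': 7}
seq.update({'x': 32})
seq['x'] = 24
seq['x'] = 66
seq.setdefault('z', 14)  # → 14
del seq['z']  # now {'d': 7, 'x': 66}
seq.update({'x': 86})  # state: {'d': 7, 'x': 86}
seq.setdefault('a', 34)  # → 34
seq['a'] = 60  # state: {'d': 7, 'x': 86, 'a': 60}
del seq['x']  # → {'d': 7, 'a': 60}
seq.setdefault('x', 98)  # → 98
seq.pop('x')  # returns 98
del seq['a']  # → {'d': 7}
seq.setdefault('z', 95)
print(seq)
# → {'d': 7, 'z': 95}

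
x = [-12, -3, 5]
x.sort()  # [-12, -3, 5]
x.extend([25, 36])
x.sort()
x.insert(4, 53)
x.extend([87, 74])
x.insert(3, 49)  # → [-12, -3, 5, 49, 25, 53, 36, 87, 74]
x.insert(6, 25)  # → [-12, -3, 5, 49, 25, 53, 25, 36, 87, 74]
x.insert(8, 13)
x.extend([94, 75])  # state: [-12, -3, 5, 49, 25, 53, 25, 36, 13, 87, 74, 94, 75]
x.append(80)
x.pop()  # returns 80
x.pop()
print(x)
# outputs [-12, -3, 5, 49, 25, 53, 25, 36, 13, 87, 74, 94]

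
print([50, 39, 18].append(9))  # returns None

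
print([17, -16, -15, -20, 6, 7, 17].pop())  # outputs 17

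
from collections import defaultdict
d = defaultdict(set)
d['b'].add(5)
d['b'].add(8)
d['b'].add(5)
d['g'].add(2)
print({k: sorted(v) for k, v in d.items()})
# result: {'b': [5, 8], 'g': [2]}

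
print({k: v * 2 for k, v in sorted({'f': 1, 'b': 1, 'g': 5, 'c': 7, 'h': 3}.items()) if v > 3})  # {'c': 14, 'g': 10}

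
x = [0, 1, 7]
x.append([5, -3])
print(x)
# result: [0, 1, 7, [5, -3]]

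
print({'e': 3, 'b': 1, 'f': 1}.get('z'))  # None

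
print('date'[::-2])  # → ea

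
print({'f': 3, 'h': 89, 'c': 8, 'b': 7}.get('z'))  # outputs None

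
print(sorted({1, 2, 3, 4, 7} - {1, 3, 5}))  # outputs [2, 4, 7]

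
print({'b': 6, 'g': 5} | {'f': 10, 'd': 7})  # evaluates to {'b': 6, 'g': 5, 'f': 10, 'd': 7}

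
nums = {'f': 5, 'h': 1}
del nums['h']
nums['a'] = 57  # {'f': 5, 'a': 57}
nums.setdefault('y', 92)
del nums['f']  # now {'a': 57, 'y': 92}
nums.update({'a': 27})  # {'a': 27, 'y': 92}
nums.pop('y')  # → 92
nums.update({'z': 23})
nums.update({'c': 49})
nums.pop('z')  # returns 23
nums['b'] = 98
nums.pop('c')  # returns 49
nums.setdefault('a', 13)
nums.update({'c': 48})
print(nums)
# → {'a': 27, 'b': 98, 'c': 48}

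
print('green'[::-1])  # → neerg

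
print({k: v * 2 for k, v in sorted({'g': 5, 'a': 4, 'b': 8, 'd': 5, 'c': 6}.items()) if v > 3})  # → {'a': 8, 'b': 16, 'c': 12, 'd': 10, 'g': 10}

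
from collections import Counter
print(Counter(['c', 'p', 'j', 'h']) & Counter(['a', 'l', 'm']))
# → Counter()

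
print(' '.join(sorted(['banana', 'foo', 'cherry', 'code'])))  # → banana cherry code foo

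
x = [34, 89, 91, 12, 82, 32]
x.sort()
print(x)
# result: [12, 32, 34, 82, 89, 91]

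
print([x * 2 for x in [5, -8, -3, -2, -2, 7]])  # [10, -16, -6, -4, -4, 14]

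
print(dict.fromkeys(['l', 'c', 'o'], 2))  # {'l': 2, 'c': 2, 'o': 2}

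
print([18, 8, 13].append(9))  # None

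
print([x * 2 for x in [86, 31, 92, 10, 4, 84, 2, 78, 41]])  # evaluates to [172, 62, 184, 20, 8, 168, 4, 156, 82]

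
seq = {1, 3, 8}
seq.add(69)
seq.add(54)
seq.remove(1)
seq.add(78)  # {3, 8, 54, 69, 78}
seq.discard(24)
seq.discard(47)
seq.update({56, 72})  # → {3, 8, 54, 56, 69, 72, 78}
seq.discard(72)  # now {3, 8, 54, 56, 69, 78}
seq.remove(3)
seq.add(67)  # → {8, 54, 56, 67, 69, 78}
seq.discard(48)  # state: {8, 54, 56, 67, 69, 78}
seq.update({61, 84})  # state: {8, 54, 56, 61, 67, 69, 78, 84}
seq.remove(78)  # {8, 54, 56, 61, 67, 69, 84}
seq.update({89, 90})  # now {8, 54, 56, 61, 67, 69, 84, 89, 90}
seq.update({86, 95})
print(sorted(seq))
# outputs [8, 54, 56, 61, 67, 69, 84, 86, 89, 90, 95]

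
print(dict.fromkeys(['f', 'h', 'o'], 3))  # {'f': 3, 'h': 3, 'o': 3}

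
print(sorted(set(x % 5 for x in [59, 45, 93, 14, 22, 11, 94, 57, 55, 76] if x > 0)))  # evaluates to [0, 1, 2, 3, 4]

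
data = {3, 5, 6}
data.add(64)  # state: {3, 5, 6, 64}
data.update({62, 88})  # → {3, 5, 6, 62, 64, 88}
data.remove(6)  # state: {3, 5, 62, 64, 88}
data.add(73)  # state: {3, 5, 62, 64, 73, 88}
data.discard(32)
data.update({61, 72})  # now {3, 5, 61, 62, 64, 72, 73, 88}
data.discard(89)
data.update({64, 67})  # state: {3, 5, 61, 62, 64, 67, 72, 73, 88}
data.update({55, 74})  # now {3, 5, 55, 61, 62, 64, 67, 72, 73, 74, 88}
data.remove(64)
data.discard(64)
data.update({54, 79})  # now {3, 5, 54, 55, 61, 62, 67, 72, 73, 74, 79, 88}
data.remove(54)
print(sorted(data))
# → [3, 5, 55, 61, 62, 67, 72, 73, 74, 79, 88]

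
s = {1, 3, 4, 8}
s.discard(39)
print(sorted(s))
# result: [1, 3, 4, 8]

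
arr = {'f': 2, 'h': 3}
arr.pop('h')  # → 3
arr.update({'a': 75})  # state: {'f': 2, 'a': 75}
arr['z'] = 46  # {'f': 2, 'a': 75, 'z': 46}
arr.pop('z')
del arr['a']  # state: {'f': 2}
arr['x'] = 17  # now {'f': 2, 'x': 17}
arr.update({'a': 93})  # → {'f': 2, 'x': 17, 'a': 93}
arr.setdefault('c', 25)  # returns 25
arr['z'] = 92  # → {'f': 2, 'x': 17, 'a': 93, 'c': 25, 'z': 92}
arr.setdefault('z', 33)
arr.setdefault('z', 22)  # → 92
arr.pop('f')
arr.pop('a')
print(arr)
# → {'x': 17, 'c': 25, 'z': 92}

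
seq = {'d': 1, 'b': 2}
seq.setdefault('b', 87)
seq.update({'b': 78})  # {'d': 1, 'b': 78}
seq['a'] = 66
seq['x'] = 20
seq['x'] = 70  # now {'d': 1, 'b': 78, 'a': 66, 'x': 70}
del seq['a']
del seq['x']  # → {'d': 1, 'b': 78}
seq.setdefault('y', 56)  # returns 56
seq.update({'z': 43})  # {'d': 1, 'b': 78, 'y': 56, 'z': 43}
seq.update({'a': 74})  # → {'d': 1, 'b': 78, 'y': 56, 'z': 43, 'a': 74}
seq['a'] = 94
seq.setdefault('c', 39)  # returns 39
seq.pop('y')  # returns 56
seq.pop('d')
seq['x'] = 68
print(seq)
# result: {'b': 78, 'z': 43, 'a': 94, 'c': 39, 'x': 68}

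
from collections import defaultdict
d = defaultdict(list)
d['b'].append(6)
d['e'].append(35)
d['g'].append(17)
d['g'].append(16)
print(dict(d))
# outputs {'b': [6], 'e': [35], 'g': [17, 16]}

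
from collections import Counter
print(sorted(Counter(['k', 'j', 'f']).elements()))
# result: ['f', 'j', 'k']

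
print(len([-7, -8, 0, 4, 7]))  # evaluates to 5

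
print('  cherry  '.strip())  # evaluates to cherry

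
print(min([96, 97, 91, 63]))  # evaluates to 63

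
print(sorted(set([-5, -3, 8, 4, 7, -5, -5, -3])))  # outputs [-5, -3, 4, 7, 8]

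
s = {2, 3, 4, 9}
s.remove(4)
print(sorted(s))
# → [2, 3, 9]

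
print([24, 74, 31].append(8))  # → None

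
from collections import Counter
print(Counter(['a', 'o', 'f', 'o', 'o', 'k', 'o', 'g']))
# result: Counter({'o': 4, 'a': 1, 'f': 1, 'k': 1, 'g': 1})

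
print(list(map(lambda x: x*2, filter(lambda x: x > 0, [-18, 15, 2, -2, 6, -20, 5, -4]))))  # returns [30, 4, 12, 10]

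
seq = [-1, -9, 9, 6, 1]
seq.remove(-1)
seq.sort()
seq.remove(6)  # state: [-9, 1, 9]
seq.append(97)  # [-9, 1, 9, 97]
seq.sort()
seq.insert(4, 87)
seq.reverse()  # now [87, 97, 9, 1, -9]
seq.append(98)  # [87, 97, 9, 1, -9, 98]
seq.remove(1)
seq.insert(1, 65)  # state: [87, 65, 97, 9, -9, 98]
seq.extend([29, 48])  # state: [87, 65, 97, 9, -9, 98, 29, 48]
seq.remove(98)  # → [87, 65, 97, 9, -9, 29, 48]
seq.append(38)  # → [87, 65, 97, 9, -9, 29, 48, 38]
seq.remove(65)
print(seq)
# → [87, 97, 9, -9, 29, 48, 38]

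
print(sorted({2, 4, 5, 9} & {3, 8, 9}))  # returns [9]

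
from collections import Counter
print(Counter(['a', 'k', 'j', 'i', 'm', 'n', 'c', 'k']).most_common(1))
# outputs [('k', 2)]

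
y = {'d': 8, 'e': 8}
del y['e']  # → {'d': 8}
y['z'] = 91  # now {'d': 8, 'z': 91}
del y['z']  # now {'d': 8}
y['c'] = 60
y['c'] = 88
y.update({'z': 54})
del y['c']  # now {'d': 8, 'z': 54}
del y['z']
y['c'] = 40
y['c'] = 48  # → {'d': 8, 'c': 48}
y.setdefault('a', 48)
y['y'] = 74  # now {'d': 8, 'c': 48, 'a': 48, 'y': 74}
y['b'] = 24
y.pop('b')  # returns 24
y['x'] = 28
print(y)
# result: {'d': 8, 'c': 48, 'a': 48, 'y': 74, 'x': 28}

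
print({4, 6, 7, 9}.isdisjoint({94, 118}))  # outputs True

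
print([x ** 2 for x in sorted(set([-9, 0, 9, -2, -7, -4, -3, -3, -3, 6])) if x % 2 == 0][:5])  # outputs [16, 4, 0, 36]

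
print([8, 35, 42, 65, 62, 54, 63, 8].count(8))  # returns 2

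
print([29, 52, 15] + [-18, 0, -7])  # [29, 52, 15, -18, 0, -7]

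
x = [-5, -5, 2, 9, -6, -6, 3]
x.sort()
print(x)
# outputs [-6, -6, -5, -5, 2, 3, 9]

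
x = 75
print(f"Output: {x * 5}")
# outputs Output: 375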